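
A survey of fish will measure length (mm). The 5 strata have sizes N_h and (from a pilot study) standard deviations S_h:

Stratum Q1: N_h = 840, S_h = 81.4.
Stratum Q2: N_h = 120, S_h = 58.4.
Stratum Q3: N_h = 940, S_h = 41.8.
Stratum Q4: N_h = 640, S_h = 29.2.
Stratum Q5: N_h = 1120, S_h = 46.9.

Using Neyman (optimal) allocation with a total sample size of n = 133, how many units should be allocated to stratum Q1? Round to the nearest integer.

49

Neyman allocation: n_h = n · N_h S_h / Σ N_i S_i, with n = 133.
  stratum Q1: N_h·S_h = 840·81.4 = 68376.00
  stratum Q2: N_h·S_h = 120·58.4 = 7008.00
  stratum Q3: N_h·S_h = 940·41.8 = 39292.00
  stratum Q4: N_h·S_h = 640·29.2 = 18688.00
  stratum Q5: N_h·S_h = 1120·46.9 = 52528.00
Σ N_h S_h = 185892.00
n for stratum Q1 = 133·68376.00/185892.00 = 48.921 → 49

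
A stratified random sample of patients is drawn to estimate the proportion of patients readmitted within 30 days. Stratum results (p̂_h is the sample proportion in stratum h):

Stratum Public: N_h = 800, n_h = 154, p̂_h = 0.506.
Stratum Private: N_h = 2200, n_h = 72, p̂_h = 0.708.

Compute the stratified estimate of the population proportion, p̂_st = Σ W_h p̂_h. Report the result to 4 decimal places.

p̂_st ≈ 0.6541

N = 3000; stratum weights W_h = N_h/N.
p̂_st = Σ W_h p̂_h = (800·0.506 + 2200·0.708)/3000 = 0.65413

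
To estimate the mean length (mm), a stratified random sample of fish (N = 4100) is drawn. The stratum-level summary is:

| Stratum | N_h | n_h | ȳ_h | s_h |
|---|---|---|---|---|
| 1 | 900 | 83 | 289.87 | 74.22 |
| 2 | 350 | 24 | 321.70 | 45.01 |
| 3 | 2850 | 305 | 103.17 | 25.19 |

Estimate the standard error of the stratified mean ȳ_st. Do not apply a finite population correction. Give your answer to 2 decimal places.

V̂(ȳ_st) = Σ W_h² s_h²/n_h, with W_h = N_h/N and N = 4100:
  stratum 1: (900/4100)²·74.22²/83 = 3.19802
  stratum 2: (350/4100)²·45.01²/24 = 0.615142
  stratum 3: (2850/4100)²·25.19²/305 = 1.00526
V̂(ȳ_st) = 4.81842
SE(ȳ_st) = √4.81842 = 2.19509

SE(ȳ_st) ≈ 2.20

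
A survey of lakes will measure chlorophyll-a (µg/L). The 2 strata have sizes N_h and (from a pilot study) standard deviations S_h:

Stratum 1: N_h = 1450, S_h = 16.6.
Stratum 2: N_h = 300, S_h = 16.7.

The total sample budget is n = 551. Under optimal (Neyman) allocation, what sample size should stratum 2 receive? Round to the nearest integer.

Neyman allocation: n_h = n · N_h S_h / Σ N_i S_i, with n = 551.
  stratum 1: N_h·S_h = 1450·16.6 = 24070.00
  stratum 2: N_h·S_h = 300·16.7 = 5010.00
Σ N_h S_h = 29080.00
n for stratum 2 = 551·5010.00/29080.00 = 94.928 → 95

95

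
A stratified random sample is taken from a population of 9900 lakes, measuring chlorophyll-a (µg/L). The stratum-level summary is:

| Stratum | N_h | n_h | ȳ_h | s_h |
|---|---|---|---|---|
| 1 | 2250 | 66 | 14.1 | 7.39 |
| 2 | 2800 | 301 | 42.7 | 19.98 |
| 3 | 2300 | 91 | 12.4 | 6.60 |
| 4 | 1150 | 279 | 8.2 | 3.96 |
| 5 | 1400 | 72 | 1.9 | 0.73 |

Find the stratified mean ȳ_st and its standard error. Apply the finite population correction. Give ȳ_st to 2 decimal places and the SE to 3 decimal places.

ȳ_st = Σ W_h ȳ_h = (2250·14.1 + 2800·42.7 + 2300·12.4 + 1150·8.2 + 1400·1.9)/9900 = 19.38333
V̂(ȳ_st) = Σ W_h² (1 − n_h/N_h) s_h²/n_h, with W_h = N_h/N and N = 9900:
  stratum 1: (2250/9900)²·(1 − 66/2250)·7.39²/66 = 0.0414868
  stratum 2: (2800/9900)²·(1 − 301/2800)·19.98²/301 = 0.0946844
  stratum 3: (2300/9900)²·(1 − 91/2300)·6.60²/91 = 0.0248142
  stratum 4: (1150/9900)²·(1 − 279/1150)·3.96²/279 = 0.000574423
  stratum 5: (1400/9900)²·(1 − 72/1400)·0.73²/72 = 0.000140401
V̂(ȳ_st) = 0.1617
SE(ȳ_st) = √0.1617 = 0.40212

ȳ_st ≈ 19.38, SE ≈ 0.402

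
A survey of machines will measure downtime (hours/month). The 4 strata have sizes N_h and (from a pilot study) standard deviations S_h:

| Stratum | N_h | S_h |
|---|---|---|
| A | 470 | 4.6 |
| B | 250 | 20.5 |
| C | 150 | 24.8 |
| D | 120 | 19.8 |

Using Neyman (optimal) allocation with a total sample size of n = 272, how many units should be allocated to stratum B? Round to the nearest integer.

104

Neyman allocation: n_h = n · N_h S_h / Σ N_i S_i, with n = 272.
  stratum A: N_h·S_h = 470·4.6 = 2162.00
  stratum B: N_h·S_h = 250·20.5 = 5125.00
  stratum C: N_h·S_h = 150·24.8 = 3720.00
  stratum D: N_h·S_h = 120·19.8 = 2376.00
Σ N_h S_h = 13383.00
n for stratum B = 272·5125.00/13383.00 = 104.162 → 104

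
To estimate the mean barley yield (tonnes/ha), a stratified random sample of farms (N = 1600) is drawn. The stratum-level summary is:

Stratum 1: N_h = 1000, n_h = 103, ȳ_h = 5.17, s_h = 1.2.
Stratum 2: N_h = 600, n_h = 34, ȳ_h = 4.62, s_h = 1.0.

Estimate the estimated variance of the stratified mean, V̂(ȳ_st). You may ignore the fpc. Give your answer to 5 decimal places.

V̂(ȳ_st) ≈ 0.00960

V̂(ȳ_st) = Σ W_h² s_h²/n_h, with W_h = N_h/N and N = 1600:
  stratum 1: (1000/1600)²·1.2²/103 = 0.00546117
  stratum 2: (600/1600)²·1.0²/34 = 0.00413603
V̂(ȳ_st) = 0.00959719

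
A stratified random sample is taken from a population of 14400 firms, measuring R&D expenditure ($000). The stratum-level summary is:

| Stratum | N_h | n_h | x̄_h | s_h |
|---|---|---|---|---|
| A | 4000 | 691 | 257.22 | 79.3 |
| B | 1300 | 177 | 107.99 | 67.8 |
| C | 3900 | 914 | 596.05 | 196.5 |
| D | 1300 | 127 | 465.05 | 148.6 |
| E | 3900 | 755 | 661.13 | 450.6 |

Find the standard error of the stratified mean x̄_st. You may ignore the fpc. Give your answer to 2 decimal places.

SE(x̄_st) ≈ 5.02

V̂(x̄_st) = Σ W_h² s_h²/n_h, with W_h = N_h/N and N = 14400:
  stratum A: (4000/14400)²·79.3²/691 = 0.702204
  stratum B: (1300/14400)²·67.8²/177 = 0.211664
  stratum C: (3900/14400)²·196.5²/914 = 3.09873
  stratum D: (1300/14400)²·148.6²/127 = 1.41708
  stratum E: (3900/14400)²·450.6²/755 = 19.726
V̂(x̄_st) = 25.1557
SE(x̄_st) = √25.1557 = 5.01555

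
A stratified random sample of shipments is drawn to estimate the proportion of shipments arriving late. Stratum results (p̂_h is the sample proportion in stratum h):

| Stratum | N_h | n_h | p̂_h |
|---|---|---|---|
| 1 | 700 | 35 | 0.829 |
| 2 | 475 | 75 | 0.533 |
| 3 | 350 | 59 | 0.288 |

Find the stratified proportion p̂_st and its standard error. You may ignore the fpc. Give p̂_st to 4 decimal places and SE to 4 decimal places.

p̂_st ≈ 0.6126, SE ≈ 0.0373

N = 1525; stratum weights W_h = N_h/N.
p̂_st = Σ W_h p̂_h = (700·0.829 + 475·0.533 + 350·0.288)/1525 = 0.61264
V̂(p̂_st) = Σ W_h² p̂_h(1−p̂_h)/(n_h−1):
  stratum 1: (700/1525)²·0.829·0.171/34 = 0.000878472
  stratum 2: (475/1525)²·0.533·0.467/74 = 0.000326332
  stratum 3: (350/1525)²·0.288·0.712/58 = 0.000186226
V̂(p̂_st) = 0.00139103; SE = √V̂ = 0.0372965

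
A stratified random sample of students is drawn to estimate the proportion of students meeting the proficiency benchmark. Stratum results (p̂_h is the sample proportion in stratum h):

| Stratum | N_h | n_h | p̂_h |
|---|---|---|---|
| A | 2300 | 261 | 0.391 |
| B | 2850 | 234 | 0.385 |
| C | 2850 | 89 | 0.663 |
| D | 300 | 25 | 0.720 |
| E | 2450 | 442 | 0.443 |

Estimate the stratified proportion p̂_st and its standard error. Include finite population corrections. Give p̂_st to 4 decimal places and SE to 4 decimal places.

p̂_st ≈ 0.4826, SE ≈ 0.0175

N = 10750; stratum weights W_h = N_h/N.
p̂_st = Σ W_h p̂_h = (2300·0.391 + 2850·0.385 + 2850·0.663 + 300·0.720 + 2450·0.443)/10750 = 0.48255
V̂(p̂_st) = Σ W_h² (1 − n_h/N_h) p̂_h(1−p̂_h)/(n_h−1):
  stratum A: (2300/10750)²·(1 − 261/2300)·0.391·0.609/260 = 3.71663e-05
  stratum B: (2850/10750)²·(1 − 234/2850)·0.385·0.615/233 = 6.5561e-05
  stratum C: (2850/10750)²·(1 − 89/2850)·0.663·0.337/88 = 0.000172884
  stratum D: (300/10750)²·(1 − 25/300)·0.720·0.280/24 = 5.99676e-06
  stratum E: (2450/10750)²·(1 − 442/2450)·0.443·0.557/441 = 2.38195e-05
V̂(p̂_st) = 0.000305428; SE = √V̂ = 0.0174765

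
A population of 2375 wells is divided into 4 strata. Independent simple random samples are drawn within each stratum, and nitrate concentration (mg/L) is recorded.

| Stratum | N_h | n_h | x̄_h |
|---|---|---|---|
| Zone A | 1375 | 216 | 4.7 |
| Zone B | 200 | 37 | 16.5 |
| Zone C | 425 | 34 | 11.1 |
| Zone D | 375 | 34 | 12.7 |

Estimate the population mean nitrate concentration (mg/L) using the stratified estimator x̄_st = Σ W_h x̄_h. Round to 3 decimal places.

x̄_st ≈ 8.102

N = Σ N_h = 2375. Stratum weights W_h = N_h/N.
x̄_st = (1375·4.7 + 200·16.5 + 425·11.1 + 375·12.7) / 2375 = 8.10211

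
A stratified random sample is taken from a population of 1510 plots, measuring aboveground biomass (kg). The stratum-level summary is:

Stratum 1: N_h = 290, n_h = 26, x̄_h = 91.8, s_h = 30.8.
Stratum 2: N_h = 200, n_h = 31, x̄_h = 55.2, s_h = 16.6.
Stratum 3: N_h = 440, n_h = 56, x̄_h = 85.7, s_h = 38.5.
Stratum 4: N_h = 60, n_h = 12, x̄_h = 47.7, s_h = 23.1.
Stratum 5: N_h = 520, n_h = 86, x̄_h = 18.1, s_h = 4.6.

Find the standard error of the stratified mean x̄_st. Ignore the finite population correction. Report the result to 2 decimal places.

V̂(x̄_st) = Σ W_h² s_h²/n_h, with W_h = N_h/N and N = 1510:
  stratum 1: (290/1510)²·30.8²/26 = 1.34577
  stratum 2: (200/1510)²·16.6²/31 = 0.155941
  stratum 3: (440/1510)²·38.5²/56 = 2.24742
  stratum 4: (60/1510)²·23.1²/12 = 0.0702088
  stratum 5: (520/1510)²·4.6²/86 = 0.029179
V̂(x̄_st) = 3.84852
SE(x̄_st) = √3.84852 = 1.96176

SE(x̄_st) ≈ 1.96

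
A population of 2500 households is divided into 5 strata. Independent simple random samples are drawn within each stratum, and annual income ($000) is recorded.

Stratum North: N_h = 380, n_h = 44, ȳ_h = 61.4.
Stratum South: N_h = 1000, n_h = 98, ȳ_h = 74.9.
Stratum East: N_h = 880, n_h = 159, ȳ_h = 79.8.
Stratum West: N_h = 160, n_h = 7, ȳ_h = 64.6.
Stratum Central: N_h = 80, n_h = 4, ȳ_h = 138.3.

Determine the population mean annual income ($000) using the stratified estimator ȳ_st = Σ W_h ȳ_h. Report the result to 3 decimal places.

ȳ_st ≈ 75.942

N = Σ N_h = 2500. Stratum weights W_h = N_h/N.
ȳ_st = (380·61.4 + 1000·74.9 + 880·79.8 + 160·64.6 + 80·138.3) / 2500 = 75.94240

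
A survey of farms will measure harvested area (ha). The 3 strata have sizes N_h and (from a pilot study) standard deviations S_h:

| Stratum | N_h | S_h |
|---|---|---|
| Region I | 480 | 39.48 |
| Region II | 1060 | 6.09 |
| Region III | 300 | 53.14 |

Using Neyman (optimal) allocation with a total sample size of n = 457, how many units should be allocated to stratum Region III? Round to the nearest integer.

Neyman allocation: n_h = n · N_h S_h / Σ N_i S_i, with n = 457.
  stratum Region I: N_h·S_h = 480·39.48 = 18950.40
  stratum Region II: N_h·S_h = 1060·6.09 = 6455.40
  stratum Region III: N_h·S_h = 300·53.14 = 15942.00
Σ N_h S_h = 41347.80
n for stratum Region III = 457·15942.00/41347.80 = 176.200 → 176

176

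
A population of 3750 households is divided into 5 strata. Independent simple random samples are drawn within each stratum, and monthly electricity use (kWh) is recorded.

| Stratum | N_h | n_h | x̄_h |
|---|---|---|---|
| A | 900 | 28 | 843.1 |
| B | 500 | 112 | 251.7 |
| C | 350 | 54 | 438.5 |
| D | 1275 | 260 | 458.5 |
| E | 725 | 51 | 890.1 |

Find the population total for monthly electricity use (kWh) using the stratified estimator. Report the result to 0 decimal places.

τ̂_st = Σ N_h x̄_h = 900·843.1 + 500·251.7 + 350·438.5 + 1275·458.5 + 725·890.1 = 2268025

τ̂_st ≈ 2268025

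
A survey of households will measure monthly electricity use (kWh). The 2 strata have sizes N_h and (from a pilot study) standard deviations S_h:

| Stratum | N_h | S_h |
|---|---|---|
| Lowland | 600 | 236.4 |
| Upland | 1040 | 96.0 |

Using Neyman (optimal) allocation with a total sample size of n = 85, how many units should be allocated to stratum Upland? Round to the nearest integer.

35

Neyman allocation: n_h = n · N_h S_h / Σ N_i S_i, with n = 85.
  stratum Lowland: N_h·S_h = 600·236.4 = 141840.00
  stratum Upland: N_h·S_h = 1040·96.0 = 99840.00
Σ N_h S_h = 241680.00
n for stratum Upland = 85·99840.00/241680.00 = 35.114 → 35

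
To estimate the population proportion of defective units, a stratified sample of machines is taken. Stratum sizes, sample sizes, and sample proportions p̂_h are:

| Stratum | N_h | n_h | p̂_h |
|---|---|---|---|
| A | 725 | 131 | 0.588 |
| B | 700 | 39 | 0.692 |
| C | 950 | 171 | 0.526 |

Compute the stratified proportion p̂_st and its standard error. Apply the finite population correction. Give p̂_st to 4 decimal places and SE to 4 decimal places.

N = 2375; stratum weights W_h = N_h/N.
p̂_st = Σ W_h p̂_h = (725·0.588 + 700·0.692 + 950·0.526)/2375 = 0.59385
V̂(p̂_st) = Σ W_h² (1 − n_h/N_h) p̂_h(1−p̂_h)/(n_h−1):
  stratum A: (725/2375)²·(1 − 131/725)·0.588·0.412/130 = 0.000142275
  stratum B: (700/2375)²·(1 − 39/700)·0.692·0.308/38 = 0.000460093
  stratum C: (950/2375)²·(1 − 171/950)·0.526·0.474/170 = 0.000192419
V̂(p̂_st) = 0.000794787; SE = √V̂ = 0.028192

p̂_st ≈ 0.5939, SE ≈ 0.0282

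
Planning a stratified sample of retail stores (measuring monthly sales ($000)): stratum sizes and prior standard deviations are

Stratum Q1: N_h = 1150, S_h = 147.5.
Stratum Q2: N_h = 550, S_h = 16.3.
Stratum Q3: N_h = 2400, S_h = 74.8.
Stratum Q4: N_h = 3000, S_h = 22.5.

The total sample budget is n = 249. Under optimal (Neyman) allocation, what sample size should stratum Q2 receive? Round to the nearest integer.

Neyman allocation: n_h = n · N_h S_h / Σ N_i S_i, with n = 249.
  stratum Q1: N_h·S_h = 1150·147.5 = 169625.00
  stratum Q2: N_h·S_h = 550·16.3 = 8965.00
  stratum Q3: N_h·S_h = 2400·74.8 = 179520.00
  stratum Q4: N_h·S_h = 3000·22.5 = 67500.00
Σ N_h S_h = 425610.00
n for stratum Q2 = 249·8965.00/425610.00 = 5.245 → 5

5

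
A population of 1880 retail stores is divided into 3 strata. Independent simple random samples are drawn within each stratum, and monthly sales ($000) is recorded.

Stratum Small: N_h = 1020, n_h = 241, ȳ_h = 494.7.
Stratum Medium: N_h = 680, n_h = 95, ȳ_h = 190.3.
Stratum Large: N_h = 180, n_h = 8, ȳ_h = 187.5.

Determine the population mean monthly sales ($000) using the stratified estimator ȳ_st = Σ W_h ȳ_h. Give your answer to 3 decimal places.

N = Σ N_h = 1880. Stratum weights W_h = N_h/N.
ȳ_st = (1020·494.7 + 680·190.3 + 180·187.5) / 1880 = 355.18511

ȳ_st ≈ 355.185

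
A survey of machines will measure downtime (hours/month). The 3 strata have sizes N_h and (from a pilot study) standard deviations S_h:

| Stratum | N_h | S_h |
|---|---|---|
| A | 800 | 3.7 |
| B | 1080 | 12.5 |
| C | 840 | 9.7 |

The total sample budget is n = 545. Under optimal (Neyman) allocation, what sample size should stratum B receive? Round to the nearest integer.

299

Neyman allocation: n_h = n · N_h S_h / Σ N_i S_i, with n = 545.
  stratum A: N_h·S_h = 800·3.7 = 2960.00
  stratum B: N_h·S_h = 1080·12.5 = 13500.00
  stratum C: N_h·S_h = 840·9.7 = 8148.00
Σ N_h S_h = 24608.00
n for stratum B = 545·13500.00/24608.00 = 298.988 → 299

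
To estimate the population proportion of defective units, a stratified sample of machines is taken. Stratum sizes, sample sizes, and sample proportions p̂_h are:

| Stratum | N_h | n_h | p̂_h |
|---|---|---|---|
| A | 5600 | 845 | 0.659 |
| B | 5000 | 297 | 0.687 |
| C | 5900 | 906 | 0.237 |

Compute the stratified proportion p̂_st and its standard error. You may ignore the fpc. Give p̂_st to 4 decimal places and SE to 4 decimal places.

N = 16500; stratum weights W_h = N_h/N.
p̂_st = Σ W_h p̂_h = (5600·0.659 + 5000·0.687 + 5900·0.237)/16500 = 0.51659
V̂(p̂_st) = Σ W_h² p̂_h(1−p̂_h)/(n_h−1):
  stratum A: (5600/16500)²·0.659·0.341/844 = 3.06694e-05
  stratum B: (5000/16500)²·0.687·0.313/296 = 6.67085e-05
  stratum C: (5900/16500)²·0.237·0.763/905 = 2.55482e-05
V̂(p̂_st) = 0.000122926; SE = √V̂ = 0.0110872

p̂_st ≈ 0.5166, SE ≈ 0.0111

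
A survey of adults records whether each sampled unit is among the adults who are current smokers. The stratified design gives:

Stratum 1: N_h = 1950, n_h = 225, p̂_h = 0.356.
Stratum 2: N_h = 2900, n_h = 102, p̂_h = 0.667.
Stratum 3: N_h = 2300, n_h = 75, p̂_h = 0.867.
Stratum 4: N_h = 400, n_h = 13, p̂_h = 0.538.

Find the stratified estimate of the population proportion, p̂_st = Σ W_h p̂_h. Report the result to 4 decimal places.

N = 7550; stratum weights W_h = N_h/N.
p̂_st = Σ W_h p̂_h = (1950·0.356 + 2900·0.667 + 2300·0.867 + 400·0.538)/7550 = 0.64077

p̂_st ≈ 0.6408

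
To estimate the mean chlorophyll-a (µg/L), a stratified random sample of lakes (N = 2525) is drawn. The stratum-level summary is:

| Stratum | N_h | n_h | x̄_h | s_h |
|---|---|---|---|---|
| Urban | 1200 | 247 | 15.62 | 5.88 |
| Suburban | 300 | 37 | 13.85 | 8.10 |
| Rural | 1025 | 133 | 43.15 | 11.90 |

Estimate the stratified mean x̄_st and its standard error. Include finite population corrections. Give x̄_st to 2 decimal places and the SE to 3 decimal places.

x̄_st ≈ 26.59, SE ≈ 0.447

x̄_st = Σ W_h x̄_h = (1200·15.62 + 300·13.85 + 1025·43.15)/2525 = 26.58525
V̂(x̄_st) = Σ W_h² (1 − n_h/N_h) s_h²/n_h, with W_h = N_h/N and N = 2525:
  stratum Urban: (1200/2525)²·(1 − 247/1200)·5.88²/247 = 0.0251078
  stratum Suburban: (300/2525)²·(1 − 37/300)·8.10²/37 = 0.0219443
  stratum Rural: (1025/2525)²·(1 − 133/1025)·11.90²/133 = 0.152689
V̂(x̄_st) = 0.199741
SE(x̄_st) = √0.199741 = 0.446924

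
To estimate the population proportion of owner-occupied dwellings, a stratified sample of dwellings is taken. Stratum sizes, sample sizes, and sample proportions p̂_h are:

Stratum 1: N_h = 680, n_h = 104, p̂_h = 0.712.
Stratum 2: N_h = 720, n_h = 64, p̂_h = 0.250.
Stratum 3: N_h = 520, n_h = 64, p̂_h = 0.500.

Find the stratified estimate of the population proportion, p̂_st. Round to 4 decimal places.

p̂_st ≈ 0.4813

N = 1920; stratum weights W_h = N_h/N.
p̂_st = Σ W_h p̂_h = (680·0.712 + 720·0.250 + 520·0.500)/1920 = 0.48133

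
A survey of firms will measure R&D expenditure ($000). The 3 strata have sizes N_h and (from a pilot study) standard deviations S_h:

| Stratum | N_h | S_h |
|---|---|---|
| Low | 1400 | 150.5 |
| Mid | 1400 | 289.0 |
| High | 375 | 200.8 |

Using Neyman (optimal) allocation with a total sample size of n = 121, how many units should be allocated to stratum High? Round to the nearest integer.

Neyman allocation: n_h = n · N_h S_h / Σ N_i S_i, with n = 121.
  stratum Low: N_h·S_h = 1400·150.5 = 210700.00
  stratum Mid: N_h·S_h = 1400·289.0 = 404600.00
  stratum High: N_h·S_h = 375·200.8 = 75300.00
Σ N_h S_h = 690600.00
n for stratum High = 121·75300.00/690600.00 = 13.193 → 13

13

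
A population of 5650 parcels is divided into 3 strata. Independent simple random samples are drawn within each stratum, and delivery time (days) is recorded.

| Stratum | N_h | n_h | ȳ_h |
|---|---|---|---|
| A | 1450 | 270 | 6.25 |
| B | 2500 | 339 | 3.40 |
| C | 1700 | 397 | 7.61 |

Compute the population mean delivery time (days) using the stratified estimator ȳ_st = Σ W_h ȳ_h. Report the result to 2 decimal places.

N = Σ N_h = 5650. Stratum weights W_h = N_h/N.
ȳ_st = (1450·6.25 + 2500·3.40 + 1700·7.61) / 5650 = 5.3981

ȳ_st ≈ 5.40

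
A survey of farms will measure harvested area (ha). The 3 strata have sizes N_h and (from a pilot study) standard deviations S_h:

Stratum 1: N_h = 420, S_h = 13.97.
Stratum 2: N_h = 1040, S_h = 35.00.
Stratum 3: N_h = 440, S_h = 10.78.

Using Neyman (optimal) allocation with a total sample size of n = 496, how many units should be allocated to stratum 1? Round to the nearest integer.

Neyman allocation: n_h = n · N_h S_h / Σ N_i S_i, with n = 496.
  stratum 1: N_h·S_h = 420·13.97 = 5867.40
  stratum 2: N_h·S_h = 1040·35.00 = 36400.00
  stratum 3: N_h·S_h = 440·10.78 = 4743.20
Σ N_h S_h = 47010.60
n for stratum 1 = 496·5867.40/47010.60 = 61.906 → 62

62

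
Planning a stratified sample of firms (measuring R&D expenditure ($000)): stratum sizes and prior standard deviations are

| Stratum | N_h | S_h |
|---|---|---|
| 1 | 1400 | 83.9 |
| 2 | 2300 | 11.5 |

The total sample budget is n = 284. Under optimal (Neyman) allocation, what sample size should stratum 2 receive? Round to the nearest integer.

52

Neyman allocation: n_h = n · N_h S_h / Σ N_i S_i, with n = 284.
  stratum 1: N_h·S_h = 1400·83.9 = 117460.00
  stratum 2: N_h·S_h = 2300·11.5 = 26450.00
Σ N_h S_h = 143910.00
n for stratum 2 = 284·26450.00/143910.00 = 52.198 → 52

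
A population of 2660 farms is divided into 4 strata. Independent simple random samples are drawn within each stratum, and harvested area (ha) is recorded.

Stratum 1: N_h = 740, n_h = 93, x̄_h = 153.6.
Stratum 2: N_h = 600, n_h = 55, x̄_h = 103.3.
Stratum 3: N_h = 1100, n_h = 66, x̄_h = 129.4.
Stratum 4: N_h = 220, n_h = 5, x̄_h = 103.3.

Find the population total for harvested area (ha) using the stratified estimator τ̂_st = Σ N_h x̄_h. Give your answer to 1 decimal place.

τ̂_st = Σ N_h x̄_h = 740·153.6 + 600·103.3 + 1100·129.4 + 220·103.3 = 340710.0

τ̂_st ≈ 340710.0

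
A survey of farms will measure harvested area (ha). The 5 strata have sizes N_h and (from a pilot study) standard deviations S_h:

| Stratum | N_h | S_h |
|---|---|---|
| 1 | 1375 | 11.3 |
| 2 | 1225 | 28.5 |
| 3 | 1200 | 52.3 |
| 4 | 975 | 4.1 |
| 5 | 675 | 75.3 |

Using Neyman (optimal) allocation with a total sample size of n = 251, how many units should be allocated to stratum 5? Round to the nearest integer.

Neyman allocation: n_h = n · N_h S_h / Σ N_i S_i, with n = 251.
  stratum 1: N_h·S_h = 1375·11.3 = 15537.50
  stratum 2: N_h·S_h = 1225·28.5 = 34912.50
  stratum 3: N_h·S_h = 1200·52.3 = 62760.00
  stratum 4: N_h·S_h = 975·4.1 = 3997.50
  stratum 5: N_h·S_h = 675·75.3 = 50827.50
Σ N_h S_h = 168035.00
n for stratum 5 = 251·50827.50/168035.00 = 75.923 → 76

76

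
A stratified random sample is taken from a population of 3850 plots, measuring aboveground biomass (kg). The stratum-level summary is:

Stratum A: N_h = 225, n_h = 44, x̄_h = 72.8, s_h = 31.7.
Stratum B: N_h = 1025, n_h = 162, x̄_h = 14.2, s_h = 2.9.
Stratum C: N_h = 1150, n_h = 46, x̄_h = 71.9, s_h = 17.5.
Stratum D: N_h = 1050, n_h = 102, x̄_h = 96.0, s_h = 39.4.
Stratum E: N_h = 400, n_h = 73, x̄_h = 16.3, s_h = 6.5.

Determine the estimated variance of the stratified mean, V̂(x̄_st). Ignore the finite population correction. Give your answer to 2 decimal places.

V̂(x̄_st) = Σ W_h² s_h²/n_h, with W_h = N_h/N and N = 3850:
  stratum A: (225/3850)²·31.7²/44 = 0.0780027
  stratum B: (1025/3850)²·2.9²/162 = 0.00367966
  stratum C: (1150/3850)²·17.5²/46 = 0.594008
  stratum D: (1050/3850)²·39.4²/102 = 1.13201
  stratum E: (400/3850)²·6.5²/73 = 0.00624744
V̂(x̄_st) = 1.81395

V̂(x̄_st) ≈ 1.81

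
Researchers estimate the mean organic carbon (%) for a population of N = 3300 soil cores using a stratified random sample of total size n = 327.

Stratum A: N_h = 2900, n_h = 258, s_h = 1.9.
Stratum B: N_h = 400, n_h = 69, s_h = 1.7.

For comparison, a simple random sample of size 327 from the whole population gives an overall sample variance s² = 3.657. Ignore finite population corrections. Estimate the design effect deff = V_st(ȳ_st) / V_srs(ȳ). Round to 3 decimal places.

deff ≈ 1.021

V̂(ȳ_st) = Σ W_h² s_h²/n_h, with W_h = N_h/N and N = 3300:
  stratum A: (2900/3300)²·1.9²/258 = 0.0108058
  stratum B: (400/3300)²·1.7²/69 = 0.000615376
V_st = 0.0114211
V_srs = s²/n = 3.657/327 = 0.0111835
deff = V_st / V_srs = 0.0114211/0.0111835 = 1.0213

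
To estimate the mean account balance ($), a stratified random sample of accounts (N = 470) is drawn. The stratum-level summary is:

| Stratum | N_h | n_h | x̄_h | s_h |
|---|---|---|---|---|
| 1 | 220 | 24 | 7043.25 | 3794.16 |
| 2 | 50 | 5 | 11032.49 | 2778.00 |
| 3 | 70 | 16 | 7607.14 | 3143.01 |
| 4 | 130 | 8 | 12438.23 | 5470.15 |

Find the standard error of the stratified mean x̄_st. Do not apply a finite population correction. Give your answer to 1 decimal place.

SE(x̄_st) ≈ 669.9

V̂(x̄_st) = Σ W_h² s_h²/n_h, with W_h = N_h/N and N = 470:
  stratum 1: (220/470)²·3794.16²/24 = 131422
  stratum 2: (50/470)²·2778.00²/5 = 17467.8
  stratum 3: (70/470)²·3143.01²/16 = 13695.3
  stratum 4: (130/470)²·5470.15²/8 = 286154
V̂(x̄_st) = 448739
SE(x̄_st) = √448739 = 669.88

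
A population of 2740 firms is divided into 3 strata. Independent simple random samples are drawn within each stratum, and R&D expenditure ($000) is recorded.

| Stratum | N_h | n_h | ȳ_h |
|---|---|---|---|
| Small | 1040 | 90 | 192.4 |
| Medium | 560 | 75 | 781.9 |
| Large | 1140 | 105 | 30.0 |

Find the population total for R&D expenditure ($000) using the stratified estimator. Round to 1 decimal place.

τ̂_st = Σ N_h ȳ_h = 1040·192.4 + 560·781.9 + 1140·30.0 = 672160.0

τ̂_st ≈ 672160.0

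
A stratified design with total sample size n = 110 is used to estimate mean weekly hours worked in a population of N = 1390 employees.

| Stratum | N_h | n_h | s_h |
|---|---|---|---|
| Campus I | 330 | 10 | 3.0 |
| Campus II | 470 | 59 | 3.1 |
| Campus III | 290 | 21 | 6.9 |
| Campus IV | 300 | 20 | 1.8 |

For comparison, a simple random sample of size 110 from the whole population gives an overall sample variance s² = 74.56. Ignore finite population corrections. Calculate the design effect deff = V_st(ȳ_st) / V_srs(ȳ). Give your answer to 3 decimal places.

V̂(ȳ_st) = Σ W_h² s_h²/n_h, with W_h = N_h/N and N = 1390:
  stratum Campus I: (330/1390)²·3.0²/10 = 0.0507272
  stratum Campus II: (470/1390)²·3.1²/59 = 0.0186225
  stratum Campus III: (290/1390)²·6.9²/21 = 0.0986837
  stratum Campus IV: (300/1390)²·1.8²/20 = 0.00754619
V_st = 0.17558
V_srs = s²/n = 74.56/110 = 0.677818
deff = V_st / V_srs = 0.17558/0.677818 = 0.2590

deff ≈ 0.259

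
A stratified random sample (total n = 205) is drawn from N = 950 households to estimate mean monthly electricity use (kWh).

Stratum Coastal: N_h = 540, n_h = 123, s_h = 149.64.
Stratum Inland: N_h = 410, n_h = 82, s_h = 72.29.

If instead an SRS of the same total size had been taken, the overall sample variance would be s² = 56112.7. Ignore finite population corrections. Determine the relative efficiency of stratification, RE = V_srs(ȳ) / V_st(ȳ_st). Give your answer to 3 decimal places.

V̂(ȳ_st) = Σ W_h² s_h²/n_h, with W_h = N_h/N and N = 950:
  stratum Coastal: (540/950)²·149.64²/123 = 58.8208
  stratum Inland: (410/950)²·72.29²/82 = 11.8703
V_st = 70.6911
V_srs = s²/n = 56112.7/205 = 273.72
Relative efficiency = V_srs / V_st = 273.72/70.6911 = 3.8721

RE ≈ 3.872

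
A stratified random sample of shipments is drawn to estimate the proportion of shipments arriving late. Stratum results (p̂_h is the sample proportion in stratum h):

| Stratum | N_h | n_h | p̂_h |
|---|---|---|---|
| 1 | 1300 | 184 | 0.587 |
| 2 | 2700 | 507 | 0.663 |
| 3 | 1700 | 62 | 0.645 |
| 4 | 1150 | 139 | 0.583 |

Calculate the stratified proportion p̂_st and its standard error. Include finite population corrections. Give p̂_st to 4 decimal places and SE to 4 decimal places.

N = 6850; stratum weights W_h = N_h/N.
p̂_st = Σ W_h p̂_h = (1300·0.587 + 2700·0.663 + 1700·0.645 + 1150·0.583)/6850 = 0.63068
V̂(p̂_st) = Σ W_h² (1 − n_h/N_h) p̂_h(1−p̂_h)/(n_h−1):
  stratum 1: (1300/6850)²·(1 − 184/1300)·0.587·0.413/183 = 4.09603e-05
  stratum 2: (2700/6850)²·(1 − 507/2700)·0.663·0.337/506 = 5.57204e-05
  stratum 3: (1700/6850)²·(1 − 62/1700)·0.645·0.355/61 = 0.000222761
  stratum 4: (1150/6850)²·(1 − 139/1150)·0.583·0.417/138 = 4.36509e-05
V̂(p̂_st) = 0.000363093; SE = √V̂ = 0.019055

p̂_st ≈ 0.6307, SE ≈ 0.0191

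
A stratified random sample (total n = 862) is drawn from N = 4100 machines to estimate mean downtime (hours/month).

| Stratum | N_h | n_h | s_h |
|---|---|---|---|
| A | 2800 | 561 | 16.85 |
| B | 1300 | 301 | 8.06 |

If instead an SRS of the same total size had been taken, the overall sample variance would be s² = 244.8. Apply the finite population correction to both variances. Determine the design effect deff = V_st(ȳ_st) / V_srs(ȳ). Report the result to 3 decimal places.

deff ≈ 0.916

V̂(ȳ_st) = Σ W_h² (1 − n_h/N_h) s_h²/n_h, with W_h = N_h/N and N = 4100:
  stratum A: (2800/4100)²·(1 − 561/2800)·16.85²/561 = 0.188748
  stratum B: (1300/4100)²·(1 − 301/1300)·8.06²/301 = 0.0166742
V_st = 0.205422
V_srs = (1 − 862/4100)·244.8/862 = 0.224283
deff = V_st / V_srs = 0.205422/0.224283 = 0.9159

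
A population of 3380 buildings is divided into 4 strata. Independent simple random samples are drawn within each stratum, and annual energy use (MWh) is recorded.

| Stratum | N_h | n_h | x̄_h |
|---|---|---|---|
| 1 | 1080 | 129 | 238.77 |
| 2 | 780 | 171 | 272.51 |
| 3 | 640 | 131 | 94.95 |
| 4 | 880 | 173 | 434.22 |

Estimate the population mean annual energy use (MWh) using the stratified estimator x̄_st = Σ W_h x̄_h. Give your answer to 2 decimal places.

N = Σ N_h = 3380. Stratum weights W_h = N_h/N.
x̄_st = (1080·238.77 + 780·272.51 + 640·94.95 + 880·434.22) / 3380 = 270.2104

x̄_st ≈ 270.21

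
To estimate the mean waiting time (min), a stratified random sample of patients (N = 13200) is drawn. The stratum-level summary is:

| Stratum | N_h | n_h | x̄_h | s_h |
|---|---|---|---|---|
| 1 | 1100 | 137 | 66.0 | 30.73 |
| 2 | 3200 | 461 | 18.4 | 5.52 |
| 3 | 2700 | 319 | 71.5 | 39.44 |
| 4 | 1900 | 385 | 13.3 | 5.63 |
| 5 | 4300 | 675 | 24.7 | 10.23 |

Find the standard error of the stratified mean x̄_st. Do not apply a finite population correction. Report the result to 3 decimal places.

V̂(x̄_st) = Σ W_h² s_h²/n_h, with W_h = N_h/N and N = 13200:
  stratum 1: (1100/13200)²·30.73²/137 = 0.0478676
  stratum 2: (3200/13200)²·5.52²/461 = 0.00388445
  stratum 3: (2700/13200)²·39.44²/319 = 0.204015
  stratum 4: (1900/13200)²·5.63²/385 = 0.00170575
  stratum 5: (4300/13200)²·10.23²/675 = 0.0164527
V̂(x̄_st) = 0.273926
SE(x̄_st) = √0.273926 = 0.523379

SE(x̄_st) ≈ 0.523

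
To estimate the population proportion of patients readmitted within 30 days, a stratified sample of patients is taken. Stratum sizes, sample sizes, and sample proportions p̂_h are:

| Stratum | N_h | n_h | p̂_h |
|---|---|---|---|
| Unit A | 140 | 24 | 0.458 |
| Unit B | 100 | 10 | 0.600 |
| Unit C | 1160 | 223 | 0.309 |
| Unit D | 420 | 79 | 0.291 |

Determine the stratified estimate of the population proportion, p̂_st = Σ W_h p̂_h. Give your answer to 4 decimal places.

p̂_st ≈ 0.3323

N = 1820; stratum weights W_h = N_h/N.
p̂_st = Σ W_h p̂_h = (140·0.458 + 100·0.600 + 1160·0.309 + 420·0.291)/1820 = 0.33230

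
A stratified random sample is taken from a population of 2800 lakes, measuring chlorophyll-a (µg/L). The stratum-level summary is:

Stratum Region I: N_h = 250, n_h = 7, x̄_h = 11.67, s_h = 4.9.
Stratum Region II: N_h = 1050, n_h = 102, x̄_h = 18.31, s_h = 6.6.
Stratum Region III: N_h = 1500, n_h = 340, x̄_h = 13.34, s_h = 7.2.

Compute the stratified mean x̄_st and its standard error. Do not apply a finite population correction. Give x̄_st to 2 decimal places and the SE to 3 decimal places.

x̄_st ≈ 15.05, SE ≈ 0.362

x̄_st = Σ W_h x̄_h = (250·11.67 + 1050·18.31 + 1500·13.34)/2800 = 15.05464
V̂(x̄_st) = Σ W_h² s_h²/n_h, with W_h = N_h/N and N = 2800:
  stratum Region I: (250/2800)²·4.9²/7 = 0.0273438
  stratum Region II: (1050/2800)²·6.6²/102 = 0.0600551
  stratum Region III: (1500/2800)²·7.2²/340 = 0.0437575
V̂(x̄_st) = 0.131156
SE(x̄_st) = √0.131156 = 0.362155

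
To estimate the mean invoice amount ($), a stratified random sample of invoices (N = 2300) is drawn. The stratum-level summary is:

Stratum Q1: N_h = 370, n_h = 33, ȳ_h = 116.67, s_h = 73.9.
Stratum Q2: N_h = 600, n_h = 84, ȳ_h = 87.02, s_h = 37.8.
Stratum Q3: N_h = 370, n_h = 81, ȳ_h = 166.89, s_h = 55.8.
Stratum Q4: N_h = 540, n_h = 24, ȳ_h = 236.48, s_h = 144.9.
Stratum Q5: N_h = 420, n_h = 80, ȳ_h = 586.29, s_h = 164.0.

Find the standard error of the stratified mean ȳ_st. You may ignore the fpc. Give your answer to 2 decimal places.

V̂(ȳ_st) = Σ W_h² s_h²/n_h, with W_h = N_h/N and N = 2300:
  stratum Q1: (370/2300)²·73.9²/33 = 4.28275
  stratum Q2: (600/2300)²·37.8²/84 = 1.15758
  stratum Q3: (370/2300)²·55.8²/81 = 0.994789
  stratum Q4: (540/2300)²·144.9²/24 = 48.2234
  stratum Q5: (420/2300)²·164.0²/80 = 11.2109
V̂(ȳ_st) = 65.8694
SE(ȳ_st) = √65.8694 = 8.11599

SE(ȳ_st) ≈ 8.12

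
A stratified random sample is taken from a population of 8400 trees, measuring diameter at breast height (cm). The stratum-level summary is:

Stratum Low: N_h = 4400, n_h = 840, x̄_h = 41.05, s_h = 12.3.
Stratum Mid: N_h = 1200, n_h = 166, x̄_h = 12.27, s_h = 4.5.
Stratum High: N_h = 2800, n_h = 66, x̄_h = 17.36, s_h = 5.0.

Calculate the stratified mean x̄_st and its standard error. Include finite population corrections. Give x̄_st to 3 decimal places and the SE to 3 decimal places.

x̄_st = Σ W_h x̄_h = (4400·41.05 + 1200·12.27 + 2800·17.36)/8400 = 29.04190
V̂(x̄_st) = Σ W_h² (1 − n_h/N_h) s_h²/n_h, with W_h = N_h/N and N = 8400:
  stratum Low: (4400/8400)²·(1 − 840/4400)·12.3²/840 = 0.039983
  stratum Mid: (1200/8400)²·(1 − 166/1200)·4.5²/166 = 0.00214516
  stratum High: (2800/8400)²·(1 − 66/2800)·5.0²/66 = 0.0410955
V̂(x̄_st) = 0.0832236
SE(x̄_st) = √0.0832236 = 0.288485

x̄_st ≈ 29.042, SE ≈ 0.288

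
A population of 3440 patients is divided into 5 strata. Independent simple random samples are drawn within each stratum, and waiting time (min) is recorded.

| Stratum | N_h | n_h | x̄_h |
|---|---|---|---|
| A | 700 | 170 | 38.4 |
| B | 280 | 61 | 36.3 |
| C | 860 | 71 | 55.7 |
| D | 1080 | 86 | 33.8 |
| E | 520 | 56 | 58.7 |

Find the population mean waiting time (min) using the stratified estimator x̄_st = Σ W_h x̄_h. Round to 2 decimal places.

N = Σ N_h = 3440. Stratum weights W_h = N_h/N.
x̄_st = (700·38.4 + 280·36.3 + 860·55.7 + 1080·33.8 + 520·58.7) / 3440 = 44.1785

x̄_st ≈ 44.18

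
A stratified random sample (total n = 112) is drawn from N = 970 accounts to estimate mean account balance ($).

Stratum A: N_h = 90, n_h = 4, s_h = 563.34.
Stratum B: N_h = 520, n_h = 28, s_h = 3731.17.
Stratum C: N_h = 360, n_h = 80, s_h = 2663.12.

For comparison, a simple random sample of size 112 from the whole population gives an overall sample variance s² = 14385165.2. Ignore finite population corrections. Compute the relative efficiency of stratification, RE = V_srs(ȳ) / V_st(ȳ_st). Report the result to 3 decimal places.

V̂(ȳ_st) = Σ W_h² s_h²/n_h, with W_h = N_h/N and N = 970:
  stratum A: (90/970)²·563.34²/4 = 683.003
  stratum B: (520/970)²·3731.17²/28 = 142888
  stratum C: (360/970)²·2663.12²/80 = 12211.1
V_st = 155782
V_srs = s²/n = 14385165.2/112 = 128439
Relative efficiency = V_srs / V_st = 128439/155782 = 0.8245

RE ≈ 0.824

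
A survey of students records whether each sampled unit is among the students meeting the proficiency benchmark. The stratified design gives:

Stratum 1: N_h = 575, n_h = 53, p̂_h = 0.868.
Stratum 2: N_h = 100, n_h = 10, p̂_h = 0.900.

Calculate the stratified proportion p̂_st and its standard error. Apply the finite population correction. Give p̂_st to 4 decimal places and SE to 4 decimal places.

p̂_st ≈ 0.8727, SE ≈ 0.0406

N = 675; stratum weights W_h = N_h/N.
p̂_st = Σ W_h p̂_h = (575·0.868 + 100·0.900)/675 = 0.87274
V̂(p̂_st) = Σ W_h² (1 − n_h/N_h) p̂_h(1−p̂_h)/(n_h−1):
  stratum 1: (575/675)²·(1 − 53/575)·0.868·0.132/52 = 0.00145151
  stratum 2: (100/675)²·(1 − 10/100)·0.900·0.100/9 = 0.000197531
V̂(p̂_st) = 0.00164904; SE = √V̂ = 0.0406084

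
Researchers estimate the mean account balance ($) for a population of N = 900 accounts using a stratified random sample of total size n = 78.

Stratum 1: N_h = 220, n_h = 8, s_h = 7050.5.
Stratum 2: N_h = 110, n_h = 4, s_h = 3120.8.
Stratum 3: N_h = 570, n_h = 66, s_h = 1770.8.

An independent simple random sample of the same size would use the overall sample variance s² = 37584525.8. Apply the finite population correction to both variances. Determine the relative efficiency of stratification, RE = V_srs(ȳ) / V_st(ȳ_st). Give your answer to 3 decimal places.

V̂(ȳ_st) = Σ W_h² (1 − n_h/N_h) s_h²/n_h, with W_h = N_h/N and N = 900:
  stratum 1: (220/900)²·(1 − 8/220)·7050.5²/8 = 357786
  stratum 2: (110/900)²·(1 − 4/110)·3120.8²/4 = 35049.8
  stratum 3: (570/900)²·(1 − 66/570)·1770.8²/66 = 16850.6
V_st = 409686
V_srs = (1 − 78/900)·37584525.8/78 = 440092
Relative efficiency = V_srs / V_st = 440092/409686 = 1.0742

RE ≈ 1.074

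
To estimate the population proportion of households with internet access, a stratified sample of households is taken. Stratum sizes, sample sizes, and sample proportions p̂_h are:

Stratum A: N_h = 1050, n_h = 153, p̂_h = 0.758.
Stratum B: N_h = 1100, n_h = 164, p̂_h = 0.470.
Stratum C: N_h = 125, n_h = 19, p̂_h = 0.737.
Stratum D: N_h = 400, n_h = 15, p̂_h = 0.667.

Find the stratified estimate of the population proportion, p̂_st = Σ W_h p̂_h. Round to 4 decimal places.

N = 2675; stratum weights W_h = N_h/N.
p̂_st = Σ W_h p̂_h = (1050·0.758 + 1100·0.470 + 125·0.737 + 400·0.667)/2675 = 0.62498

p̂_st ≈ 0.6250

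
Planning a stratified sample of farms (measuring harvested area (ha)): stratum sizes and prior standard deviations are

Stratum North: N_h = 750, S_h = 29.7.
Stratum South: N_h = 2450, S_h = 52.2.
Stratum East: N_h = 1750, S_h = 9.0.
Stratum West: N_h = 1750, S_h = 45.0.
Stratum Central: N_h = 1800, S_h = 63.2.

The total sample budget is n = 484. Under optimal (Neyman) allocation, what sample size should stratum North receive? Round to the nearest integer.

Neyman allocation: n_h = n · N_h S_h / Σ N_i S_i, with n = 484.
  stratum North: N_h·S_h = 750·29.7 = 22275.00
  stratum South: N_h·S_h = 2450·52.2 = 127890.00
  stratum East: N_h·S_h = 1750·9.0 = 15750.00
  stratum West: N_h·S_h = 1750·45.0 = 78750.00
  stratum Central: N_h·S_h = 1800·63.2 = 113760.00
Σ N_h S_h = 358425.00
n for stratum North = 484·22275.00/358425.00 = 30.079 → 30

30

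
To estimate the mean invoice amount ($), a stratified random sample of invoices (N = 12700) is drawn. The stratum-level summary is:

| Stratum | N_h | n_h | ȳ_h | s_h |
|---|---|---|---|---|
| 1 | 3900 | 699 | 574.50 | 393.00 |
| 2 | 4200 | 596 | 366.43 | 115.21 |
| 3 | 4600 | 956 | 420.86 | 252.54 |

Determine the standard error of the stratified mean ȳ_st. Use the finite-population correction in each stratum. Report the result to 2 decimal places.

V̂(ȳ_st) = Σ W_h² (1 − n_h/N_h) s_h²/n_h, with W_h = N_h/N and N = 12700:
  stratum 1: (3900/12700)²·(1 − 699/3900)·393.00²/699 = 17.1022
  stratum 2: (4200/12700)²·(1 − 596/4200)·115.21²/596 = 2.09007
  stratum 3: (4600/12700)²·(1 − 956/4600)·252.54²/956 = 6.93316
V̂(ȳ_st) = 26.1254
SE(ȳ_st) = √26.1254 = 5.1113

SE(ȳ_st) ≈ 5.11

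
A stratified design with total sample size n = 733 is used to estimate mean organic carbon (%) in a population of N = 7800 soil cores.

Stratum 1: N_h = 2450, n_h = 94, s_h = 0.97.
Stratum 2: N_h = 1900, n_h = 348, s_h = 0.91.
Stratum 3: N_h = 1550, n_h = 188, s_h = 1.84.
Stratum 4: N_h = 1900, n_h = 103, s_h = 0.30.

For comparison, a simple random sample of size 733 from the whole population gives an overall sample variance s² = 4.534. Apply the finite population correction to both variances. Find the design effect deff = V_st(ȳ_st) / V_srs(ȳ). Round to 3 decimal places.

deff ≈ 0.310

V̂(ȳ_st) = Σ W_h² (1 − n_h/N_h) s_h²/n_h, with W_h = N_h/N and N = 7800:
  stratum 1: (2450/7800)²·(1 − 94/2450)·0.97²/94 = 0.000949659
  stratum 2: (1900/7800)²·(1 − 348/1900)·0.91²/348 = 0.000115335
  stratum 3: (1550/7800)²·(1 − 188/1550)·1.84²/188 = 0.000624881
  stratum 4: (1900/7800)²·(1 − 103/1900)·0.30²/103 = 4.90363e-05
V_st = 0.00173891
V_srs = (1 − 733/7800)·4.534/733 = 0.00560426
deff = V_st / V_srs = 0.00173891/0.00560426 = 0.3103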